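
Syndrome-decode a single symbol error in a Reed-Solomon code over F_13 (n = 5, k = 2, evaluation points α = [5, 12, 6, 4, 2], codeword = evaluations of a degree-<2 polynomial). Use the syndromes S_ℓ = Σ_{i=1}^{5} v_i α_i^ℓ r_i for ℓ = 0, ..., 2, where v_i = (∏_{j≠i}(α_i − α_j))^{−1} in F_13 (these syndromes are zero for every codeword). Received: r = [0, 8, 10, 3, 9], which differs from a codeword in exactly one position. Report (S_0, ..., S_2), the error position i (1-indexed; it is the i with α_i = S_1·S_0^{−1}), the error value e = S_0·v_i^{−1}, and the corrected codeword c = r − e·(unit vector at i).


S = (7, 6, 7), error at position 2, error magnitude e = 3, c = [0, 5, 10, 3, 9].

Step 1: column multipliers v_i = (∏_{j≠i}(α_i − α_j))^{−1} mod 13.
  i = 1 (α = 5): (5−12)(5−6)(5−4)(5−2) = (−7)·(−1)·1·3 = 21 ≡ 8, so v_1 = 8^{−1} = 5 (mod 13).
  i = 2 (α = 12): (12−5)(12−6)(12−4)(12−2) = 7·6·8·10 = 3360 ≡ 6, so v_2 = 6^{−1} = 11 (mod 13).
  i = 3 (α = 6): (6−5)(6−12)(6−4)(6−2) = 1·(−6)·2·4 = −48 ≡ 4, so v_3 = 4^{−1} = 10 (mod 13).
  i = 4 (α = 4): (4−5)(4−12)(4−6)(4−2) = (−1)·(−8)·(−2)·2 = −32 ≡ 7, so v_4 = 7^{−1} = 2 (mod 13).
  i = 5 (α = 2): (2−5)(2−12)(2−6)(2−4) = (−3)·(−10)·(−4)·(−2) = 240 ≡ 6, so v_5 = 6^{−1} = 11 (mod 13).
  v = [5, 11, 10, 2, 11].
Step 2: syndromes of r = [0, 8, 10, 3, 9] (all sums mod 13).
  S_0 = Σ v_i r_i = 5·0 + 11·8 + 10·10 + 2·3 + 11·9 = 293 ≡ 7.
  S_1 = Σ v_i α_i r_i = 5·5·0 + 11·12·8 + 10·6·10 + 2·4·3 + 11·2·9 = 1878 ≡ 6.
  α_i^2 mod 13 = [12, 1, 10, 3, 4].
  S_2 = Σ v_i α_i^2 r_i = 5·12·0 + 11·1·8 + 10·10·10 + 2·3·3 + 11·4·9 = 1502 ≡ 7.
  S = (7, 6, 7) ≠ 0, so r is not a codeword (an error is present).
Step 3: locate the error. For a single error e at position i, S_ℓ = v_i·e·α_i^ℓ, so α_err = S_1/S_0.
  S_0^{−1} = 7^{−1} = 2 (mod 13), so α_err = 6·2 = 12 ≡ 12 = α_2. Error position i = 2.
  Consistency check: S_2/S_1 = 7·11 = 77 ≡ 12 = α_err ✓ (single-error assumption holds).
Step 4: error magnitude e = S_0/v_2 = S_0·∏_{j≠2}(α_2 − α_j) = 7·6 = 42 ≡ 3 (mod 13).
Step 5: correct position 2: c_2 = r_2 − e = 8 − 3 ≡ 5 (mod 13). Hence c = [0, 5, 10, 3, 9].
  Check: interpolating c through the α_i gives m(x) = 2 + 10·x (degree < 2) with m(α_i) = c_i for every i, so c is indeed a codeword.


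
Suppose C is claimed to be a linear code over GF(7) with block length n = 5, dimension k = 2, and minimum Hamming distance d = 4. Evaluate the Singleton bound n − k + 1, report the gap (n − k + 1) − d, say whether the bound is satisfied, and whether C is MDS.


Singleton RHS = n − k + 1 = 4, slack = 0, bound satisfied, MDS.

Singleton bound: d ≤ n − k + 1.
Here n = 5, k = 2, so n − k + 1 = 4.
Given d = 4, check d ≤ 4: YES.
Slack = (n − k + 1) − d = 0.
The code is MDS (slack = 0).
Description: the claimed parameters are [5, 2, 4]_7; such a code would be MDS (meets Singleton bound).


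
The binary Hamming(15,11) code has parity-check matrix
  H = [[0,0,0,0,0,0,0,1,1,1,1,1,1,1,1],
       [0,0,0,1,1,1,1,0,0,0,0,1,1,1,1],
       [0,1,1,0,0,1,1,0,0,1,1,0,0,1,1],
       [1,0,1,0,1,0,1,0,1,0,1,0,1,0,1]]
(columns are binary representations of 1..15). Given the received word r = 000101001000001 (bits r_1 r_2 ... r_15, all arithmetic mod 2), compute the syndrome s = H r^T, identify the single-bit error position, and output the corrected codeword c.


s = (0, 1, 0, 0)^T, error position = 4, corrected codeword c = 000001001000001

Compute s = H r^T mod 2 one row at a time:
  s_1 = 0 + 1 + 0 + 0 + 0 + 0 + 0 + 1 = 2 ≡ 0 (mod 2).
  s_2 = 1 + 0 + 1 + 0 + 0 + 0 + 0 + 1 = 3 ≡ 1 (mod 2).
  s_3 = 0 + 0 + 1 + 0 + 0 + 0 + 0 + 1 = 2 ≡ 0 (mod 2).
  s_4 = 0 + 0 + 0 + 0 + 1 + 0 + 0 + 1 = 2 ≡ 0 (mod 2).
s = (0, 1, 0, 0)^T — this equals column 4 of H (binary 0100), so error is at position 4.
Correct: flip bit 4 of r = 000101001000001 to get c = 000001001000001.


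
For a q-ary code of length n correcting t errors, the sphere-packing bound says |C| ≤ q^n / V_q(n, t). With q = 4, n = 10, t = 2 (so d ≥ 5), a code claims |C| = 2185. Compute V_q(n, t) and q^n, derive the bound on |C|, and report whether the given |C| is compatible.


V_q(n, t) = 436, q^n = 1048576, Hamming bound = 2404, |C| = 2185 ≤ bound (satisfied).

Step 1: Compute V_q(n, t) = Σ_{j=0}^2 C(n, j) (q−1)^j.
  j = 0: C(10,0)·(3)^0 = 1·1 = 1.
  j = 1: C(10,1)·(3)^1 = 10·3 = 30.
  j = 2: C(10,2)·(3)^2 = 45·9 = 405.
  V_q(n, t) = 1 + 30 + 405 = 436.
Step 2: q^n = 4^10 = 1048576.
Step 3: Hamming bound ⌊q^n / V_q(n,t)⌋ = ⌊1048576/436⌋ = 2404.
Step 4: Compare |C| = 2185 to 2404: satisfied.
The claimed |C| lies below the Hamming bound.


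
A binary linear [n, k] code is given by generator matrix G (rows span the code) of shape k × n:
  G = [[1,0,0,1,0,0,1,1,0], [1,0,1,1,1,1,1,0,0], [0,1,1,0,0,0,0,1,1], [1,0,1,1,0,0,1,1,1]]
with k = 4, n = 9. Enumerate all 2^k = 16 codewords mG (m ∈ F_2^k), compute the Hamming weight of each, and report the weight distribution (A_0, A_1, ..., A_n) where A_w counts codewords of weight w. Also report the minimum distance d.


Weight distribution: A_0 = 1, A_2 = 2, A_4 = 7, A_6 = 4, A_8 = 2. Minimum distance d = 2.

Enumerate all 2^4 = 16 messages m ∈ F_2^4.
For each, compute codeword c = mG in F_2^9, then tally its weight.
  m = 0000 → c = 000000000, weight = 0.
  m = 1000 → c = 100100110, weight = 4.
  m = 0100 → c = 101111100, weight = 6.
  m = 1100 → c = 001011010, weight = 4.
  m = 0010 → c = 011000011, weight = 4.
  m = 1010 → c = 111100101, weight = 6.
  m = 0110 → c = 110111111, weight = 8.
  m = 1110 → c = 010011001, weight = 4.
  m = 0001 → c = 101100111, weight = 6.
  m = 1001 → c = 001000001, weight = 2.
  m = 0101 → c = 000011011, weight = 4.
  m = 1101 → c = 100111101, weight = 6.
  m = 0011 → c = 110100100, weight = 4.
  m = 1011 → c = 010000010, weight = 2.
  m = 0111 → c = 011011000, weight = 4.
  m = 1111 → c = 111111110, weight = 8.
Tally weights:
  weight 0: 1 codewords.
  weight 2: 2 codewords.
  weight 4: 7 codewords.
  weight 6: 4 codewords.
  weight 8: 2 codewords.
Minimum distance d = smallest w > 0 with A_w > 0 = 2.
Sanity: Σ A_w = 16 = 2^4 = 16 ✓.


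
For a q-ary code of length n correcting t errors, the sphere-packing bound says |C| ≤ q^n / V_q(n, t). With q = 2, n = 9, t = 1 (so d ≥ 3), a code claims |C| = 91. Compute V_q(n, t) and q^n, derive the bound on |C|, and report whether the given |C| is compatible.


V_q(n, t) = 10, q^n = 512, Hamming bound = 51, |C| = 91 > bound (violated).

Step 1: Compute V_q(n, t) = Σ_{j=0}^1 C(n, j) (q−1)^j.
  j = 0: C(9,0)·(1)^0 = 1·1 = 1.
  j = 1: C(9,1)·(1)^1 = 9·1 = 9.
  V_q(n, t) = 1 + 9 = 10.
Step 2: q^n = 2^9 = 512.
Step 3: Hamming bound ⌊q^n / V_q(n,t)⌋ = ⌊512/10⌋ = 51.
Step 4: Compare |C| = 91 to 51: violated.
The claimed |C| lies above the Hamming bound, so no 2-ary code of length 9 with d ≥ 3 can have 91 codewords.


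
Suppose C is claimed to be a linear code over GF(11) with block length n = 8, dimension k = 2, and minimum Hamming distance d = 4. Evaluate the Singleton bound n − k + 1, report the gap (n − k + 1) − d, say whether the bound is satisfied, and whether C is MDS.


Singleton RHS = n − k + 1 = 7, slack = 3, bound satisfied, not MDS.

Singleton bound: d ≤ n − k + 1.
Here n = 8, k = 2, so n − k + 1 = 7.
Given d = 4, check d ≤ 7: YES.
Slack = (n − k + 1) − d = 3.
The code is NOT MDS (slack = 3 > 0).
Description: the claimed parameters are [8, 2, 4]_11; such a code would be non-MDS.


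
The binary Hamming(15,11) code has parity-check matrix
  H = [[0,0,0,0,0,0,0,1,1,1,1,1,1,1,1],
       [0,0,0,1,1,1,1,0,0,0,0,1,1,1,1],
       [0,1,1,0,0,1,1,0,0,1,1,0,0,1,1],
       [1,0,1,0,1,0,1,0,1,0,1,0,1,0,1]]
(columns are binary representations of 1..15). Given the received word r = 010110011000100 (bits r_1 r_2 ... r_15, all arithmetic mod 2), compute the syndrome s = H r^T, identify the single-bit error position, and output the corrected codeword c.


s = (1, 1, 1, 1)^T, error position = 15, corrected codeword c = 010110011000101

Compute s = H r^T mod 2 one row at a time:
  s_1 = 1 + 1 + 0 + 0 + 0 + 1 + 0 + 0 = 3 ≡ 1 (mod 2).
  s_2 = 1 + 1 + 0 + 0 + 0 + 1 + 0 + 0 = 3 ≡ 1 (mod 2).
  s_3 = 1 + 0 + 0 + 0 + 0 + 0 + 0 + 0 = 1 ≡ 1 (mod 2).
  s_4 = 0 + 0 + 1 + 0 + 1 + 0 + 1 + 0 = 3 ≡ 1 (mod 2).
s = (1, 1, 1, 1)^T — this equals column 15 of H (binary 1111), so error is at position 15.
Correct: flip bit 15 of r = 010110011000100 to get c = 010110011000101.


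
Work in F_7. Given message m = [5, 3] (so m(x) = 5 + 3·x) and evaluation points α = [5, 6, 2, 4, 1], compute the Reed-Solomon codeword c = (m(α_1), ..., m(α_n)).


c = [6, 2, 4, 3, 1]

Message polynomial: m(x) = 5 + 3·x (mod 7).
For each evaluation point α_i, compute m(α_i) mod 7:
  α_1 = 5: Horner steps 3 → 6, so m(5) = 6.
  α_2 = 6: Horner steps 3 → 2, so m(6) = 2.
  α_3 = 2: Horner steps 3 → 4, so m(2) = 4.
  α_4 = 4: Horner steps 3 → 3, so m(4) = 3.
  α_5 = 1: Horner steps 3 → 1, so m(1) = 1.
Codeword c = [6, 2, 4, 3, 1] ∈ F_7^5.


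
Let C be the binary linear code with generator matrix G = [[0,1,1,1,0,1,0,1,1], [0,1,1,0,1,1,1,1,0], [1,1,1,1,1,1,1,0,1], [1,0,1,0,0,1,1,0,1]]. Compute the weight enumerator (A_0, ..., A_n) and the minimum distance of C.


Weight distribution: A_0 = 1, A_3 = 2, A_4 = 4, A_5 = 6, A_6 = 2, A_8 = 1. Minimum distance d = 3.

Enumerate all 2^4 = 16 messages m ∈ F_2^4.
For each, compute codeword c = mG in F_2^9, then tally its weight.
  m = 0000 → c = 000000000, weight = 0.
  m = 1000 → c = 011101011, weight = 6.
  m = 0100 → c = 011011110, weight = 6.
  m = 1100 → c = 000110101, weight = 4.
  m = 0010 → c = 111111101, weight = 8.
  m = 1010 → c = 100010110, weight = 4.
  m = 0110 → c = 100100011, weight = 4.
  m = 1110 → c = 111001000, weight = 4.
  m = 0001 → c = 101001101, weight = 5.
  m = 1001 → c = 110100110, weight = 5.
  m = 0101 → c = 110010011, weight = 5.
  m = 1101 → c = 101111000, weight = 5.
  m = 0011 → c = 010110000, weight = 3.
  m = 1011 → c = 001011011, weight = 5.
  m = 0111 → c = 001101110, weight = 5.
  m = 1111 → c = 010000101, weight = 3.
Tally weights:
  weight 0: 1 codewords.
  weight 3: 2 codewords.
  weight 4: 4 codewords.
  weight 5: 6 codewords.
  weight 6: 2 codewords.
  weight 8: 1 codewords.
Minimum distance d = smallest w > 0 with A_w > 0 = 3.
Sanity: Σ A_w = 16 = 2^4 = 16 ✓.


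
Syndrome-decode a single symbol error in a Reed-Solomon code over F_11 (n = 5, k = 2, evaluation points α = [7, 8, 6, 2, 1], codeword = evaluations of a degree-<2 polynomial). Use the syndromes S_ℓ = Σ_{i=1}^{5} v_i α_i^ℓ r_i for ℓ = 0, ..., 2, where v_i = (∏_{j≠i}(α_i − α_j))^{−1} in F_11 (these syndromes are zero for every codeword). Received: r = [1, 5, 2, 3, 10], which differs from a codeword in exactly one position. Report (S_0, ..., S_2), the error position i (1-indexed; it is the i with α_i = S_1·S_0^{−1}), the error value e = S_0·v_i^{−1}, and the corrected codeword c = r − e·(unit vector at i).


S = (7, 9, 10), error at position 3, error magnitude e = 5, c = [1, 5, 8, 3, 10].

Step 1: column multipliers v_i = (∏_{j≠i}(α_i − α_j))^{−1} mod 11.
  i = 1 (α = 7): (7−8)(7−6)(7−2)(7−1) = (−1)·1·5·6 = −30 ≡ 3, so v_1 = 3^{−1} = 4 (mod 11).
  i = 2 (α = 8): (8−7)(8−6)(8−2)(8−1) = 1·2·6·7 = 84 ≡ 7, so v_2 = 7^{−1} = 8 (mod 11).
  i = 3 (α = 6): (6−7)(6−8)(6−2)(6−1) = (−1)·(−2)·4·5 = 40 ≡ 7, so v_3 = 7^{−1} = 8 (mod 11).
  i = 4 (α = 2): (2−7)(2−8)(2−6)(2−1) = (−5)·(−6)·(−4)·1 = −120 ≡ 1, so v_4 = 1^{−1} = 1 (mod 11).
  i = 5 (α = 1): (1−7)(1−8)(1−6)(1−2) = (−6)·(−7)·(−5)·(−1) = 210 ≡ 1, so v_5 = 1^{−1} = 1 (mod 11).
  v = [4, 8, 8, 1, 1].
Step 2: syndromes of r = [1, 5, 2, 3, 10] (all sums mod 11).
  S_0 = Σ v_i r_i = 4·1 + 8·5 + 8·2 + 1·3 + 1·10 = 73 ≡ 7.
  S_1 = Σ v_i α_i r_i = 4·7·1 + 8·8·5 + 8·6·2 + 1·2·3 + 1·1·10 = 460 ≡ 9.
  α_i^2 mod 11 = [5, 9, 3, 4, 1].
  S_2 = Σ v_i α_i^2 r_i = 4·5·1 + 8·9·5 + 8·3·2 + 1·4·3 + 1·1·10 = 450 ≡ 10.
  S = (7, 9, 10) ≠ 0, so r is not a codeword (an error is present).
Step 3: locate the error. For a single error e at position i, S_ℓ = v_i·e·α_i^ℓ, so α_err = S_1/S_0.
  S_0^{−1} = 7^{−1} = 8 (mod 11), so α_err = 9·8 = 72 ≡ 6 = α_3. Error position i = 3.
  Consistency check: S_2/S_1 = 10·5 = 50 ≡ 6 = α_err ✓ (single-error assumption holds).
Step 4: error magnitude e = S_0/v_3 = S_0·∏_{j≠3}(α_3 − α_j) = 7·7 = 49 ≡ 5 (mod 11).
Step 5: correct position 3: c_3 = r_3 − e = 2 − 5 ≡ 8 (mod 11). Hence c = [1, 5, 8, 3, 10].
  Check: interpolating c through the α_i gives m(x) = 6 + 4·x (degree < 2) with m(α_i) = c_i for every i, so c is indeed a codeword.


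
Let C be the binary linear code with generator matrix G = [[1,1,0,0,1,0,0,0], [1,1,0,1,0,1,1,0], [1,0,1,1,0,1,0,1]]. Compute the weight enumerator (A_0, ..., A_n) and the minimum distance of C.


Weight distribution: A_0 = 1, A_3 = 1, A_4 = 2, A_5 = 3, A_6 = 1. Minimum distance d = 3.

Enumerate all 2^3 = 8 messages m ∈ F_2^3.
For each, compute codeword c = mG in F_2^8, then tally its weight.
  m = 000 → c = 00000000, weight = 0.
  m = 100 → c = 11001000, weight = 3.
  m = 010 → c = 11010110, weight = 5.
  m = 110 → c = 00011110, weight = 4.
  m = 001 → c = 10110101, weight = 5.
  m = 101 → c = 01111101, weight = 6.
  m = 011 → c = 01100011, weight = 4.
  m = 111 → c = 10101011, weight = 5.
Tally weights:
  weight 0: 1 codewords.
  weight 3: 1 codewords.
  weight 4: 2 codewords.
  weight 5: 3 codewords.
  weight 6: 1 codewords.
Minimum distance d = smallest w > 0 with A_w > 0 = 3.
Sanity: Σ A_w = 8 = 2^3 = 8 ✓.


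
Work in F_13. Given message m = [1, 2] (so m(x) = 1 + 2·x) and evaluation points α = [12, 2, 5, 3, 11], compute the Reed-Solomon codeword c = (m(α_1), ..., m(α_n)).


c = [12, 5, 11, 7, 10]

Message polynomial: m(x) = 1 + 2·x (mod 13).
For each evaluation point α_i, compute m(α_i) mod 13:
  α_1 = 12: Horner steps 2 → 12, so m(12) = 12.
  α_2 = 2: Horner steps 2 → 5, so m(2) = 5.
  α_3 = 5: Horner steps 2 → 11, so m(5) = 11.
  α_4 = 3: Horner steps 2 → 7, so m(3) = 7.
  α_5 = 11: Horner steps 2 → 10, so m(11) = 10.
Codeword c = [12, 5, 11, 7, 10] ∈ F_13^5.


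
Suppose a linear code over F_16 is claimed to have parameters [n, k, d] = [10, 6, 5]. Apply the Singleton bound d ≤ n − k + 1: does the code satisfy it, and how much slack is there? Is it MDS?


Singleton RHS = n − k + 1 = 5, slack = 0, bound satisfied, MDS.

Singleton bound: d ≤ n − k + 1.
Here n = 10, k = 6, so n − k + 1 = 5.
Given d = 5, check d ≤ 5: YES.
Slack = (n − k + 1) − d = 0.
The code is MDS (slack = 0).
Description: the claimed parameters are [10, 6, 5]_16; such a code would be MDS (meets Singleton bound).


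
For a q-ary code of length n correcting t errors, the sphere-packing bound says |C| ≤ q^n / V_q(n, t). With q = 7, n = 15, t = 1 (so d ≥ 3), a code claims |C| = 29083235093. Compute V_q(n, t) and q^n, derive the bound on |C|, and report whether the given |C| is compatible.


V_q(n, t) = 91, q^n = 4747561509943, Hamming bound = 52171005603, |C| = 29083235093 ≤ bound (satisfied).

Step 1: Compute V_q(n, t) = Σ_{j=0}^1 C(n, j) (q−1)^j.
  j = 0: C(15,0)·(6)^0 = 1·1 = 1.
  j = 1: C(15,1)·(6)^1 = 15·6 = 90.
  V_q(n, t) = 1 + 90 = 91.
Step 2: q^n = 7^15 = 4747561509943.
Step 3: Hamming bound ⌊q^n / V_q(n,t)⌋ = ⌊4747561509943/91⌋ = 52171005603.
Step 4: Compare |C| = 29083235093 to 52171005603: satisfied.
The claimed |C| lies below the Hamming bound.


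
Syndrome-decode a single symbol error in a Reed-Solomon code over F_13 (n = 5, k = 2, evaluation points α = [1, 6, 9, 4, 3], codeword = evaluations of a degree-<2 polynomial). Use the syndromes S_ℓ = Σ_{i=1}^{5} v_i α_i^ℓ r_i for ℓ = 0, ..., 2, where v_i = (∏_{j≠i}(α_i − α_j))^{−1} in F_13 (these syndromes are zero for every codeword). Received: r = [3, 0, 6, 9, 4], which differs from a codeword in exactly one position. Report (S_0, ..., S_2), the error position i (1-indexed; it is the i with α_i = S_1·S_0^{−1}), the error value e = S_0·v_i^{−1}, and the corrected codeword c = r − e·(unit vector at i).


S = (12, 10, 4), error at position 5, error magnitude e = 10, c = [3, 0, 6, 9, 7].

Step 1: column multipliers v_i = (∏_{j≠i}(α_i − α_j))^{−1} mod 13.
  i = 1 (α = 1): (1−6)(1−9)(1−4)(1−3) = (−5)·(−8)·(−3)·(−2) = 240 ≡ 6, so v_1 = 6^{−1} = 11 (mod 13).
  i = 2 (α = 6): (6−1)(6−9)(6−4)(6−3) = 5·(−3)·2·3 = −90 ≡ 1, so v_2 = 1^{−1} = 1 (mod 13).
  i = 3 (α = 9): (9−1)(9−6)(9−4)(9−3) = 8·3·5·6 = 720 ≡ 5, so v_3 = 5^{−1} = 8 (mod 13).
  i = 4 (α = 4): (4−1)(4−6)(4−9)(4−3) = 3·(−2)·(−5)·1 = 30 ≡ 4, so v_4 = 4^{−1} = 10 (mod 13).
  i = 5 (α = 3): (3−1)(3−6)(3−9)(3−4) = 2·(−3)·(−6)·(−1) = −36 ≡ 3, so v_5 = 3^{−1} = 9 (mod 13).
  v = [11, 1, 8, 10, 9].
Step 2: syndromes of r = [3, 0, 6, 9, 4] (all sums mod 13).
  S_0 = Σ v_i r_i = 11·3 + 1·0 + 8·6 + 10·9 + 9·4 = 207 ≡ 12.
  S_1 = Σ v_i α_i r_i = 11·1·3 + 1·6·0 + 8·9·6 + 10·4·9 + 9·3·4 = 933 ≡ 10.
  α_i^2 mod 13 = [1, 10, 3, 3, 9].
  S_2 = Σ v_i α_i^2 r_i = 11·1·3 + 1·10·0 + 8·3·6 + 10·3·9 + 9·9·4 = 771 ≡ 4.
  S = (12, 10, 4) ≠ 0, so r is not a codeword (an error is present).
Step 3: locate the error. For a single error e at position i, S_ℓ = v_i·e·α_i^ℓ, so α_err = S_1/S_0.
  S_0^{−1} = 12^{−1} = 12 (mod 13), so α_err = 10·12 = 120 ≡ 3 = α_5. Error position i = 5.
  Consistency check: S_2/S_1 = 4·4 = 16 ≡ 3 = α_err ✓ (single-error assumption holds).
Step 4: error magnitude e = S_0/v_5 = S_0·∏_{j≠5}(α_5 − α_j) = 12·3 = 36 ≡ 10 (mod 13).
Step 5: correct position 5: c_5 = r_5 − e = 4 − 10 ≡ 7 (mod 13). Hence c = [3, 0, 6, 9, 7].
  Check: interpolating c through the α_i gives m(x) = 1 + 2·x (degree < 2) with m(α_i) = c_i for every i, so c is indeed a codeword.


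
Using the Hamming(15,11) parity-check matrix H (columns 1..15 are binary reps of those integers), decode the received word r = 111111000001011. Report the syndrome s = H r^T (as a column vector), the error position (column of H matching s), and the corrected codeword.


s = (1, 0, 1, 0)^T, error position = 10, corrected codeword c = 111111000101011

Compute s = H r^T mod 2 one row at a time:
  s_1 = 0 + 0 + 0 + 0 + 1 + 0 + 1 + 1 = 3 ≡ 1 (mod 2).
  s_2 = 1 + 1 + 1 + 0 + 1 + 0 + 1 + 1 = 6 ≡ 0 (mod 2).
  s_3 = 1 + 1 + 1 + 0 + 0 + 0 + 1 + 1 = 5 ≡ 1 (mod 2).
  s_4 = 1 + 1 + 1 + 0 + 0 + 0 + 0 + 1 = 4 ≡ 0 (mod 2).
s = (1, 0, 1, 0)^T — this equals column 10 of H (binary 1010), so error is at position 10.
Correct: flip bit 10 of r = 111111000001011 to get c = 111111000101011.


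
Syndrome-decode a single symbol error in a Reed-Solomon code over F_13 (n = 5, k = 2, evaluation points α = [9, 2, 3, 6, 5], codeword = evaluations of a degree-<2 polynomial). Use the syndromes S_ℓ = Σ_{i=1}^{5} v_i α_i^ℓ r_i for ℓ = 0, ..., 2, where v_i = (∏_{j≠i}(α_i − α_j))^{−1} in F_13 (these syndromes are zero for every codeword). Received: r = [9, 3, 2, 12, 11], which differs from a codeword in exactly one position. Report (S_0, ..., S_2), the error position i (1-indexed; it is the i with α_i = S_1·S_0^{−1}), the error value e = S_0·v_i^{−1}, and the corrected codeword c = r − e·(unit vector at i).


S = (1, 5, 12), error at position 5, error magnitude e = 11, c = [9, 3, 2, 12, 0].

Step 1: column multipliers v_i = (∏_{j≠i}(α_i − α_j))^{−1} mod 13.
  i = 1 (α = 9): (9−2)(9−3)(9−6)(9−5) = 7·6·3·4 = 504 ≡ 10, so v_1 = 10^{−1} = 4 (mod 13).
  i = 2 (α = 2): (2−9)(2−3)(2−6)(2−5) = (−7)·(−1)·(−4)·(−3) = 84 ≡ 6, so v_2 = 6^{−1} = 11 (mod 13).
  i = 3 (α = 3): (3−9)(3−2)(3−6)(3−5) = (−6)·1·(−3)·(−2) = −36 ≡ 3, so v_3 = 3^{−1} = 9 (mod 13).
  i = 4 (α = 6): (6−9)(6−2)(6−3)(6−5) = (−3)·4·3·1 = −36 ≡ 3, so v_4 = 3^{−1} = 9 (mod 13).
  i = 5 (α = 5): (5−9)(5−2)(5−3)(5−6) = (−4)·3·2·(−1) = 24 ≡ 11, so v_5 = 11^{−1} = 6 (mod 13).
  v = [4, 11, 9, 9, 6].
Step 2: syndromes of r = [9, 3, 2, 12, 11] (all sums mod 13).
  S_0 = Σ v_i r_i = 4·9 + 11·3 + 9·2 + 9·12 + 6·11 = 261 ≡ 1.
  S_1 = Σ v_i α_i r_i = 4·9·9 + 11·2·3 + 9·3·2 + 9·6·12 + 6·5·11 = 1422 ≡ 5.
  α_i^2 mod 13 = [3, 4, 9, 10, 12].
  S_2 = Σ v_i α_i^2 r_i = 4·3·9 + 11·4·3 + 9·9·2 + 9·10·12 + 6·12·11 = 2274 ≡ 12.
  S = (1, 5, 12) ≠ 0, so r is not a codeword (an error is present).
Step 3: locate the error. For a single error e at position i, S_ℓ = v_i·e·α_i^ℓ, so α_err = S_1/S_0.
  S_0^{−1} = 1^{−1} = 1 (mod 13), so α_err = 5·1 = 5 ≡ 5 = α_5. Error position i = 5.
  Consistency check: S_2/S_1 = 12·8 = 96 ≡ 5 = α_err ✓ (single-error assumption holds).
Step 4: error magnitude e = S_0/v_5 = S_0·∏_{j≠5}(α_5 − α_j) = 1·11 = 11 ≡ 11 (mod 13).
Step 5: correct position 5: c_5 = r_5 − e = 11 − 11 ≡ 0 (mod 13). Hence c = [9, 3, 2, 12, 0].
  Check: interpolating c through the α_i gives m(x) = 5 + 12·x (degree < 2) with m(α_i) = c_i for every i, so c is indeed a codeword.


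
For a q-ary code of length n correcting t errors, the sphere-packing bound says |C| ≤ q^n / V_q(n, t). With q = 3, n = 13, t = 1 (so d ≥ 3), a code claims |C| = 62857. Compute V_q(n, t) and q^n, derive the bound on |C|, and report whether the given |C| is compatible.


V_q(n, t) = 27, q^n = 1594323, Hamming bound = 59049, |C| = 62857 > bound (violated).

Step 1: Compute V_q(n, t) = Σ_{j=0}^1 C(n, j) (q−1)^j.
  j = 0: C(13,0)·(2)^0 = 1·1 = 1.
  j = 1: C(13,1)·(2)^1 = 13·2 = 26.
  V_q(n, t) = 1 + 26 = 27.
Step 2: q^n = 3^13 = 1594323.
Step 3: Hamming bound ⌊q^n / V_q(n,t)⌋ = ⌊1594323/27⌋ = 59049.
Step 4: Compare |C| = 62857 to 59049: violated.
The claimed |C| lies above the Hamming bound, so no 3-ary code of length 13 with d ≥ 3 can have 62857 codewords.


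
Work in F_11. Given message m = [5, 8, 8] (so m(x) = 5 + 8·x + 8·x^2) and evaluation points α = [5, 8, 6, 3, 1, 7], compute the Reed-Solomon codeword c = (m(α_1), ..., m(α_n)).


c = [3, 9, 0, 2, 10, 2]

Message polynomial: m(x) = 5 + 8·x + 8·x^2 (mod 11).
For each evaluation point α_i, compute m(α_i) mod 11:
  α_1 = 5: Horner steps 8 → 4 → 3, so m(5) = 3.
  α_2 = 8: Horner steps 8 → 6 → 9, so m(8) = 9.
  α_3 = 6: Horner steps 8 → 1 → 0, so m(6) = 0.
  α_4 = 3: Horner steps 8 → 10 → 2, so m(3) = 2.
  α_5 = 1: Horner steps 8 → 5 → 10, so m(1) = 10.
  α_6 = 7: Horner steps 8 → 9 → 2, so m(7) = 2.
Codeword c = [3, 9, 0, 2, 10, 2] ∈ F_11^6.


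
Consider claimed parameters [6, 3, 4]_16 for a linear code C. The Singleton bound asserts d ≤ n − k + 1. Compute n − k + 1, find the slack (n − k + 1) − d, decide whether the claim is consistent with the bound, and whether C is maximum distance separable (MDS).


Singleton RHS = n − k + 1 = 4, slack = 0, bound satisfied, MDS.

Singleton bound: d ≤ n − k + 1.
Here n = 6, k = 3, so n − k + 1 = 4.
Given d = 4, check d ≤ 4: YES.
Slack = (n − k + 1) − d = 0.
The code is MDS (slack = 0).
Description: the claimed parameters are [6, 3, 4]_16; such a code would be MDS (meets Singleton bound).


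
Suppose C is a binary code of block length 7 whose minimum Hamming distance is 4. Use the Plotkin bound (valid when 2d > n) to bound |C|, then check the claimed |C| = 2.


Plotkin bound M ≤ 8; given |C| = 2 ≤ bound (satisfied).

Check applicability: 2d = 8, n = 7.
2d − n = 1 > 0, so Plotkin applies.
Compute d/(2d−n) = 4/1 ≈ 4.0000.
⌊d/(2d−n)⌋ = 4.
Plotkin bound: M ≤ 2·4 = 8.
Given |C| = 2, check: satisfied.
This |C| is below the Plotkin bound.


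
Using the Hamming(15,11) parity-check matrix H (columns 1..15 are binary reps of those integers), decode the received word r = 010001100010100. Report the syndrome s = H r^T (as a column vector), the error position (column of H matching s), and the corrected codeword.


s = (0, 1, 0, 1)^T, error position = 5, corrected codeword c = 010011100010100

Compute s = H r^T mod 2 one row at a time:
  s_1 = 0 + 0 + 0 + 1 + 0 + 1 + 0 + 0 = 2 ≡ 0 (mod 2).
  s_2 = 0 + 0 + 1 + 1 + 0 + 1 + 0 + 0 = 3 ≡ 1 (mod 2).
  s_3 = 1 + 0 + 1 + 1 + 0 + 1 + 0 + 0 = 4 ≡ 0 (mod 2).
  s_4 = 0 + 0 + 0 + 1 + 0 + 1 + 1 + 0 = 3 ≡ 1 (mod 2).
s = (0, 1, 0, 1)^T — this equals column 5 of H (binary 0101), so error is at position 5.
Correct: flip bit 5 of r = 010001100010100 to get c = 010011100010100.


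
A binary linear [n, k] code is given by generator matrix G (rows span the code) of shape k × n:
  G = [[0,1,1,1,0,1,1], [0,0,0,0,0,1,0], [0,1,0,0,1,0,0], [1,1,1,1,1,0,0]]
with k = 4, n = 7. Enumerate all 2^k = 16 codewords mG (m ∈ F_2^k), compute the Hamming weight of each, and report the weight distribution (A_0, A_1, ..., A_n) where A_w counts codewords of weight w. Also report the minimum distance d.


Weight distribution: A_0 = 1, A_1 = 1, A_2 = 1, A_3 = 4, A_4 = 5, A_5 = 3, A_6 = 1. Minimum distance d = 1.

Enumerate all 2^4 = 16 messages m ∈ F_2^4.
For each, compute codeword c = mG in F_2^7, then tally its weight.
  m = 0000 → c = 0000000, weight = 0.
  m = 1000 → c = 0111011, weight = 5.
  m = 0100 → c = 0000010, weight = 1.
  m = 1100 → c = 0111001, weight = 4.
  m = 0010 → c = 0100100, weight = 2.
  m = 1010 → c = 0011111, weight = 5.
  m = 0110 → c = 0100110, weight = 3.
  m = 1110 → c = 0011101, weight = 4.
  m = 0001 → c = 1111100, weight = 5.
  m = 1001 → c = 1000111, weight = 4.
  m = 0101 → c = 1111110, weight = 6.
  m = 1101 → c = 1000101, weight = 3.
  m = 0011 → c = 1011000, weight = 3.
  m = 1011 → c = 1100011, weight = 4.
  m = 0111 → c = 1011010, weight = 4.
  m = 1111 → c = 1100001, weight = 3.
Tally weights:
  weight 0: 1 codewords.
  weight 1: 1 codewords.
  weight 2: 1 codewords.
  weight 3: 4 codewords.
  weight 4: 5 codewords.
  weight 5: 3 codewords.
  weight 6: 1 codewords.
Minimum distance d = smallest w > 0 with A_w > 0 = 1.
Sanity: Σ A_w = 16 = 2^4 = 16 ✓.


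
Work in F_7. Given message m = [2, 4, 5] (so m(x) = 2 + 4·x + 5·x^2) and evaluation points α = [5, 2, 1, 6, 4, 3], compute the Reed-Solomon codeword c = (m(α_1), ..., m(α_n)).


c = [0, 2, 4, 3, 0, 3]

Message polynomial: m(x) = 2 + 4·x + 5·x^2 (mod 7).
For each evaluation point α_i, compute m(α_i) mod 7:
  α_1 = 5: Horner steps 5 → 1 → 0, so m(5) = 0.
  α_2 = 2: Horner steps 5 → 0 → 2, so m(2) = 2.
  α_3 = 1: Horner steps 5 → 2 → 4, so m(1) = 4.
  α_4 = 6: Horner steps 5 → 6 → 3, so m(6) = 3.
  α_5 = 4: Horner steps 5 → 3 → 0, so m(4) = 0.
  α_6 = 3: Horner steps 5 → 5 → 3, so m(3) = 3.
Codeword c = [0, 2, 4, 3, 0, 3] ∈ F_7^6.


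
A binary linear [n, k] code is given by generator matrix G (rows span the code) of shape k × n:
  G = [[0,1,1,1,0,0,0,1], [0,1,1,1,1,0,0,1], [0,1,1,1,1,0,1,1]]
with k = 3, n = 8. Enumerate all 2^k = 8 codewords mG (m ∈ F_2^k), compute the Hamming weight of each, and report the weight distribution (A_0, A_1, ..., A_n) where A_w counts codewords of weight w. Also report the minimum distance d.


Weight distribution: A_0 = 1, A_1 = 2, A_2 = 1, A_4 = 1, A_5 = 2, A_6 = 1. Minimum distance d = 1.

Enumerate all 2^3 = 8 messages m ∈ F_2^3.
For each, compute codeword c = mG in F_2^8, then tally its weight.
  m = 000 → c = 00000000, weight = 0.
  m = 100 → c = 01110001, weight = 4.
  m = 010 → c = 01111001, weight = 5.
  m = 110 → c = 00001000, weight = 1.
  m = 001 → c = 01111011, weight = 6.
  m = 101 → c = 00001010, weight = 2.
  m = 011 → c = 00000010, weight = 1.
  m = 111 → c = 01110011, weight = 5.
Tally weights:
  weight 0: 1 codewords.
  weight 1: 2 codewords.
  weight 2: 1 codewords.
  weight 4: 1 codewords.
  weight 5: 2 codewords.
  weight 6: 1 codewords.
Minimum distance d = smallest w > 0 with A_w > 0 = 1.
Sanity: Σ A_w = 8 = 2^3 = 8 ✓.


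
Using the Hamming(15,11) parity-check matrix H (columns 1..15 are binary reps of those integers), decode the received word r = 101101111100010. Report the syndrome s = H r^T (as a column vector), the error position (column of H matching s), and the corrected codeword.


s = (0, 0, 1, 0)^T, error position = 2, corrected codeword c = 111101111100010

Compute s = H r^T mod 2 one row at a time:
  s_1 = 1 + 1 + 1 + 0 + 0 + 0 + 1 + 0 = 4 ≡ 0 (mod 2).
  s_2 = 1 + 0 + 1 + 1 + 0 + 0 + 1 + 0 = 4 ≡ 0 (mod 2).
  s_3 = 0 + 1 + 1 + 1 + 1 + 0 + 1 + 0 = 5 ≡ 1 (mod 2).
  s_4 = 1 + 1 + 0 + 1 + 1 + 0 + 0 + 0 = 4 ≡ 0 (mod 2).
s = (0, 0, 1, 0)^T — this equals column 2 of H (binary 0010), so error is at position 2.
Correct: flip bit 2 of r = 101101111100010 to get c = 111101111100010.


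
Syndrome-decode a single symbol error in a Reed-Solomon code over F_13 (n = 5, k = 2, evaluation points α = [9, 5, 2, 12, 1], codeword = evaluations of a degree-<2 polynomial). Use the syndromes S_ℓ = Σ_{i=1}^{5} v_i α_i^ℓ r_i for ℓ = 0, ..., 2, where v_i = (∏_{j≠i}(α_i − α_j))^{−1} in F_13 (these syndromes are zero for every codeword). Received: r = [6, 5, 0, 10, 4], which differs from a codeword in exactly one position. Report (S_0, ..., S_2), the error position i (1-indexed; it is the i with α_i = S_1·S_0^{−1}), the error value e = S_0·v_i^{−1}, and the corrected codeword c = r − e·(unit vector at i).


S = (7, 1, 2), error at position 3, error magnitude e = 12, c = [6, 5, 1, 10, 4].

Step 1: column multipliers v_i = (∏_{j≠i}(α_i − α_j))^{−1} mod 13.
  i = 1 (α = 9): (9−5)(9−2)(9−12)(9−1) = 4·7·(−3)·8 = −672 ≡ 4, so v_1 = 4^{−1} = 10 (mod 13).
  i = 2 (α = 5): (5−9)(5−2)(5−12)(5−1) = (−4)·3·(−7)·4 = 336 ≡ 11, so v_2 = 11^{−1} = 6 (mod 13).
  i = 3 (α = 2): (2−9)(2−5)(2−12)(2−1) = (−7)·(−3)·(−10)·1 = −210 ≡ 11, so v_3 = 11^{−1} = 6 (mod 13).
  i = 4 (α = 12): (12−9)(12−5)(12−2)(12−1) = 3·7·10·11 = 2310 ≡ 9, so v_4 = 9^{−1} = 3 (mod 13).
  i = 5 (α = 1): (1−9)(1−5)(1−2)(1−12) = (−8)·(−4)·(−1)·(−11) = 352 ≡ 1, so v_5 = 1^{−1} = 1 (mod 13).
  v = [10, 6, 6, 3, 1].
Step 2: syndromes of r = [6, 5, 0, 10, 4] (all sums mod 13).
  S_0 = Σ v_i r_i = 10·6 + 6·5 + 6·0 + 3·10 + 1·4 = 124 ≡ 7.
  S_1 = Σ v_i α_i r_i = 10·9·6 + 6·5·5 + 6·2·0 + 3·12·10 + 1·1·4 = 1054 ≡ 1.
  α_i^2 mod 13 = [3, 12, 4, 1, 1].
  S_2 = Σ v_i α_i^2 r_i = 10·3·6 + 6·12·5 + 6·4·0 + 3·1·10 + 1·1·4 = 574 ≡ 2.
  S = (7, 1, 2) ≠ 0, so r is not a codeword (an error is present).
Step 3: locate the error. For a single error e at position i, S_ℓ = v_i·e·α_i^ℓ, so α_err = S_1/S_0.
  S_0^{−1} = 7^{−1} = 2 (mod 13), so α_err = 1·2 = 2 ≡ 2 = α_3. Error position i = 3.
  Consistency check: S_2/S_1 = 2·1 = 2 ≡ 2 = α_err ✓ (single-error assumption holds).
Step 4: error magnitude e = S_0/v_3 = S_0·∏_{j≠3}(α_3 − α_j) = 7·11 = 77 ≡ 12 (mod 13).
Step 5: correct position 3: c_3 = r_3 − e = 0 − 12 ≡ 1 (mod 13). Hence c = [6, 5, 1, 10, 4].
  Check: interpolating c through the α_i gives m(x) = 7 + 10·x (degree < 2) with m(α_i) = c_i for every i, so c is indeed a codeword.


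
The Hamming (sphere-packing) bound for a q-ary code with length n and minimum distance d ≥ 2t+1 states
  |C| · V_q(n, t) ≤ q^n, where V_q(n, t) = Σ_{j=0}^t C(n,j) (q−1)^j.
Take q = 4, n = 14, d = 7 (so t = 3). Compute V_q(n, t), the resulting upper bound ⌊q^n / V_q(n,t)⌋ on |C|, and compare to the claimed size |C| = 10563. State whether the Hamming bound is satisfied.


V_q(n, t) = 10690, q^n = 268435456, Hamming bound = 25110, |C| = 10563 ≤ bound (satisfied).

Step 1: Compute V_q(n, t) = Σ_{j=0}^3 C(n, j) (q−1)^j.
  j = 0: C(14,0)·(3)^0 = 1·1 = 1.
  j = 1: C(14,1)·(3)^1 = 14·3 = 42.
  j = 2: C(14,2)·(3)^2 = 91·9 = 819.
  j = 3: C(14,3)·(3)^3 = 364·27 = 9828.
  V_q(n, t) = 1 + 42 + 819 + 9828 = 10690.
Step 2: q^n = 4^14 = 268435456.
Step 3: Hamming bound ⌊q^n / V_q(n,t)⌋ = ⌊268435456/10690⌋ = 25110.
Step 4: Compare |C| = 10563 to 25110: satisfied.
The claimed |C| lies below the Hamming bound.


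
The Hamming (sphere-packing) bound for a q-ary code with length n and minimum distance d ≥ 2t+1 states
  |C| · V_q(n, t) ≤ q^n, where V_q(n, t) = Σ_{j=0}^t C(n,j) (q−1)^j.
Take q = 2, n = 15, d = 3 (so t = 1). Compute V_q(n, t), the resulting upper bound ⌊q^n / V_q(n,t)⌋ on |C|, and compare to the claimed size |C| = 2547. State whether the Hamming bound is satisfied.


V_q(n, t) = 16, q^n = 32768, Hamming bound = 2048, |C| = 2547 > bound (violated).

Step 1: Compute V_q(n, t) = Σ_{j=0}^1 C(n, j) (q−1)^j.
  j = 0: C(15,0)·(1)^0 = 1·1 = 1.
  j = 1: C(15,1)·(1)^1 = 15·1 = 15.
  V_q(n, t) = 1 + 15 = 16.
Step 2: q^n = 2^15 = 32768.
Step 3: Hamming bound ⌊q^n / V_q(n,t)⌋ = ⌊32768/16⌋ = 2048.
Step 4: Compare |C| = 2547 to 2048: violated.
The claimed |C| lies above the Hamming bound, so no 2-ary code of length 15 with d ≥ 3 can have 2547 codewords.


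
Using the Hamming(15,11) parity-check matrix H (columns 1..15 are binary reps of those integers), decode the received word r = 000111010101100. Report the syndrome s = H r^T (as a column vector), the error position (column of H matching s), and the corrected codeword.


s = (0, 1, 0, 0)^T, error position = 4, corrected codeword c = 000011010101100

Compute s = H r^T mod 2 one row at a time:
  s_1 = 1 + 0 + 1 + 0 + 1 + 1 + 0 + 0 = 4 ≡ 0 (mod 2).
  s_2 = 1 + 1 + 1 + 0 + 1 + 1 + 0 + 0 = 5 ≡ 1 (mod 2).
  s_3 = 0 + 0 + 1 + 0 + 1 + 0 + 0 + 0 = 2 ≡ 0 (mod 2).
  s_4 = 0 + 0 + 1 + 0 + 0 + 0 + 1 + 0 = 2 ≡ 0 (mod 2).
s = (0, 1, 0, 0)^T — this equals column 4 of H (binary 0100), so error is at position 4.
Correct: flip bit 4 of r = 000111010101100 to get c = 000011010101100.


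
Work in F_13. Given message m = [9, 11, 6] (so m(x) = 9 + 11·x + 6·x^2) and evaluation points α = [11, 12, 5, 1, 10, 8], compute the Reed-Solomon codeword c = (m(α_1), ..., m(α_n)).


c = [11, 4, 6, 0, 4, 0]

Message polynomial: m(x) = 9 + 11·x + 6·x^2 (mod 13).
For each evaluation point α_i, compute m(α_i) mod 13:
  α_1 = 11: Horner steps 6 → 12 → 11, so m(11) = 11.
  α_2 = 12: Horner steps 6 → 5 → 4, so m(12) = 4.
  α_3 = 5: Horner steps 6 → 2 → 6, so m(5) = 6.
  α_4 = 1: Horner steps 6 → 4 → 0, so m(1) = 0.
  α_5 = 10: Horner steps 6 → 6 → 4, so m(10) = 4.
  α_6 = 8: Horner steps 6 → 7 → 0, so m(8) = 0.
Codeword c = [11, 4, 6, 0, 4, 0] ∈ F_13^6.


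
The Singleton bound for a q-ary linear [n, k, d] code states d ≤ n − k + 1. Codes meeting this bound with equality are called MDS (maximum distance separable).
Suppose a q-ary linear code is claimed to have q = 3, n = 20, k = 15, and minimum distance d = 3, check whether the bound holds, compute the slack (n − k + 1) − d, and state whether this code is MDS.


Singleton RHS = n − k + 1 = 6, slack = 3, bound satisfied, not MDS.

Singleton bound: d ≤ n − k + 1.
Here n = 20, k = 15, so n − k + 1 = 6.
Given d = 3, check d ≤ 6: YES.
Slack = (n − k + 1) − d = 3.
The code is NOT MDS (slack = 3 > 0).
Description: the claimed parameters are [20, 15, 3]_3; such a code would be non-MDS.


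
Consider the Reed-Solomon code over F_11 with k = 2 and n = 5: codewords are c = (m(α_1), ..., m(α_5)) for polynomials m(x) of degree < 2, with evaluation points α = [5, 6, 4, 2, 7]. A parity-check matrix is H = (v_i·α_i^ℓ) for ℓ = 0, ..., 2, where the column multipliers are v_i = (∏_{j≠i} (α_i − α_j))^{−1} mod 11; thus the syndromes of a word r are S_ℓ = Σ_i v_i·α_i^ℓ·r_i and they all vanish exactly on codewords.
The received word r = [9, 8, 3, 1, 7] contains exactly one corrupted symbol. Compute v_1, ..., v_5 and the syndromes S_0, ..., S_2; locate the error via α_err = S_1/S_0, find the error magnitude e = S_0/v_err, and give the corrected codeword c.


S = (7, 6, 2), error at position 3, error magnitude e = 4, c = [9, 8, 10, 1, 7].

Step 1: column multipliers v_i = (∏_{j≠i}(α_i − α_j))^{−1} mod 11.
  i = 1 (α = 5): (5−6)(5−4)(5−2)(5−7) = (−1)·1·3·(−2) = 6 ≡ 6, so v_1 = 6^{−1} = 2 (mod 11).
  i = 2 (α = 6): (6−5)(6−4)(6−2)(6−7) = 1·2·4·(−1) = −8 ≡ 3, so v_2 = 3^{−1} = 4 (mod 11).
  i = 3 (α = 4): (4−5)(4−6)(4−2)(4−7) = (−1)·(−2)·2·(−3) = −12 ≡ 10, so v_3 = 10^{−1} = 10 (mod 11).
  i = 4 (α = 2): (2−5)(2−6)(2−4)(2−7) = (−3)·(−4)·(−2)·(−5) = 120 ≡ 10, so v_4 = 10^{−1} = 10 (mod 11).
  i = 5 (α = 7): (7−5)(7−6)(7−4)(7−2) = 2·1·3·5 = 30 ≡ 8, so v_5 = 8^{−1} = 7 (mod 11).
  v = [2, 4, 10, 10, 7].
Step 2: syndromes of r = [9, 8, 3, 1, 7] (all sums mod 11).
  S_0 = Σ v_i r_i = 2·9 + 4·8 + 10·3 + 10·1 + 7·7 = 139 ≡ 7.
  S_1 = Σ v_i α_i r_i = 2·5·9 + 4·6·8 + 10·4·3 + 10·2·1 + 7·7·7 = 765 ≡ 6.
  α_i^2 mod 11 = [3, 3, 5, 4, 5].
  S_2 = Σ v_i α_i^2 r_i = 2·3·9 + 4·3·8 + 10·5·3 + 10·4·1 + 7·5·7 = 585 ≡ 2.
  S = (7, 6, 2) ≠ 0, so r is not a codeword (an error is present).
Step 3: locate the error. For a single error e at position i, S_ℓ = v_i·e·α_i^ℓ, so α_err = S_1/S_0.
  S_0^{−1} = 7^{−1} = 8 (mod 11), so α_err = 6·8 = 48 ≡ 4 = α_3. Error position i = 3.
  Consistency check: S_2/S_1 = 2·2 = 4 ≡ 4 = α_err ✓ (single-error assumption holds).
Step 4: error magnitude e = S_0/v_3 = S_0·∏_{j≠3}(α_3 − α_j) = 7·10 = 70 ≡ 4 (mod 11).
Step 5: correct position 3: c_3 = r_3 − e = 3 − 4 ≡ 10 (mod 11). Hence c = [9, 8, 10, 1, 7].
  Check: interpolating c through the α_i gives m(x) = 3 + 10·x (degree < 2) with m(α_i) = c_i for every i, so c is indeed a codeword.


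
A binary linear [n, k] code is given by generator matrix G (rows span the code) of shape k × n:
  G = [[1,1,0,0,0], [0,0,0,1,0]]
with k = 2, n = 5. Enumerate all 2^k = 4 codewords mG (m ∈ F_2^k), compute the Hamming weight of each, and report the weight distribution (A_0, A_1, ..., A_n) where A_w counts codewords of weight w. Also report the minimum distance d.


Weight distribution: A_0 = 1, A_1 = 1, A_2 = 1, A_3 = 1. Minimum distance d = 1.

Enumerate all 2^2 = 4 messages m ∈ F_2^2.
For each, compute codeword c = mG in F_2^5, then tally its weight.
  m = 00 → c = 00000, weight = 0.
  m = 10 → c = 11000, weight = 2.
  m = 01 → c = 00010, weight = 1.
  m = 11 → c = 11010, weight = 3.
Tally weights:
  weight 0: 1 codewords.
  weight 1: 1 codewords.
  weight 2: 1 codewords.
  weight 3: 1 codewords.
Minimum distance d = smallest w > 0 with A_w > 0 = 1.
Sanity: Σ A_w = 4 = 2^2 = 4 ✓.


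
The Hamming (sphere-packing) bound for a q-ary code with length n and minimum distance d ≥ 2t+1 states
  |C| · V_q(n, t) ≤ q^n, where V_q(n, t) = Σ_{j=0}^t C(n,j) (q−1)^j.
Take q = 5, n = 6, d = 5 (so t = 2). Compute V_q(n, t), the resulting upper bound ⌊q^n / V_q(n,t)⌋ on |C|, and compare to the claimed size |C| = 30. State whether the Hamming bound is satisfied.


V_q(n, t) = 265, q^n = 15625, Hamming bound = 58, |C| = 30 ≤ bound (satisfied).

Step 1: Compute V_q(n, t) = Σ_{j=0}^2 C(n, j) (q−1)^j.
  j = 0: C(6,0)·(4)^0 = 1·1 = 1.
  j = 1: C(6,1)·(4)^1 = 6·4 = 24.
  j = 2: C(6,2)·(4)^2 = 15·16 = 240.
  V_q(n, t) = 1 + 24 + 240 = 265.
Step 2: q^n = 5^6 = 15625.
Step 3: Hamming bound ⌊q^n / V_q(n,t)⌋ = ⌊15625/265⌋ = 58.
Step 4: Compare |C| = 30 to 58: satisfied.
The claimed |C| lies below the Hamming bound.


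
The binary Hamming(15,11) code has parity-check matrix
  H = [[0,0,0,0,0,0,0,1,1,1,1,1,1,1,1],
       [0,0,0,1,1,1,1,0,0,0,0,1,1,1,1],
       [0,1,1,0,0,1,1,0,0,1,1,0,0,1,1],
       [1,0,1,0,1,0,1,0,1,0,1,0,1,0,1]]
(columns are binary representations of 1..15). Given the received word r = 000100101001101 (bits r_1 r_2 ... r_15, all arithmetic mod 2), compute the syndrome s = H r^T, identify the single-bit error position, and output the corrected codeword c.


s = (0, 1, 0, 0)^T, error position = 4, corrected codeword c = 000000101001101

Compute s = H r^T mod 2 one row at a time:
  s_1 = 0 + 1 + 0 + 0 + 1 + 1 + 0 + 1 = 4 ≡ 0 (mod 2).
  s_2 = 1 + 0 + 0 + 1 + 1 + 1 + 0 + 1 = 5 ≡ 1 (mod 2).
  s_3 = 0 + 0 + 0 + 1 + 0 + 0 + 0 + 1 = 2 ≡ 0 (mod 2).
  s_4 = 0 + 0 + 0 + 1 + 1 + 0 + 1 + 1 = 4 ≡ 0 (mod 2).
s = (0, 1, 0, 0)^T — this equals column 4 of H (binary 0100), so error is at position 4.
Correct: flip bit 4 of r = 000100101001101 to get c = 000000101001101.
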